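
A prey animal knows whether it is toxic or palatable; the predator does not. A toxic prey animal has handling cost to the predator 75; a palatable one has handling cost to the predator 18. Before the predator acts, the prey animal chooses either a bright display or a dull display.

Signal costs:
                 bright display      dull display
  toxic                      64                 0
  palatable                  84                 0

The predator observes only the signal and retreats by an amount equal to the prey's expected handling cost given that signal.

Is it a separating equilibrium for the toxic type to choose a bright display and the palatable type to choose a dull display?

If types separate, bright display earns payment 75 and dull display earns 18.
Toxic: bright display gives 75 − 64 = 11; dull display gives 18 − 0 = 18. Would deviate. ✗
Palatable: dull display gives 18 − 0 = 18; bright display gives 75 − 84 = -9. No deviation. ✓

No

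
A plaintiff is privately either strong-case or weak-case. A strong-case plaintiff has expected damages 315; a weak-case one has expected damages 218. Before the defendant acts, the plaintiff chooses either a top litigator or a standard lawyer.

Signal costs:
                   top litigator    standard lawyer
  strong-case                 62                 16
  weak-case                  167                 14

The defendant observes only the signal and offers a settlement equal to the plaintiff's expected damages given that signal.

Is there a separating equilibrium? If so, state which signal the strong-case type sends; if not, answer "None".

top litigator

Try strong-case → top litigator, weak-case → standard lawyer:
  If types separate, top litigator earns payment 315 and standard lawyer earns 218.
  Strong-case: top litigator gives 315 − 62 = 253; standard lawyer gives 218 − 16 = 202. No deviation. ✓
  Weak-case: standard lawyer gives 218 − 14 = 204; top litigator gives 315 − 167 = 148. No deviation. ✓
Both hold — the strong-case type sends top litigator.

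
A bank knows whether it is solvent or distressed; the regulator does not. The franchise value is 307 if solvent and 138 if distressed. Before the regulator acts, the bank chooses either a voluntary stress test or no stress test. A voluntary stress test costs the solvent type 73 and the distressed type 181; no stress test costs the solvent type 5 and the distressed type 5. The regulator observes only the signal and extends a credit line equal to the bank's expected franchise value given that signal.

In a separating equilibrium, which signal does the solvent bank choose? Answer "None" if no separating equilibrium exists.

Try solvent → stress test, distressed → no stress test:
  If types separate, stress test earns payment 307 and no stress test earns 138.
  Solvent: stress test gives 307 − 73 = 234; no stress test gives 138 − 5 = 133. No deviation. ✓
  Distressed: no stress test gives 138 − 5 = 133; stress test gives 307 − 181 = 126. No deviation. ✓
Both hold — the solvent type sends stress test.

stress test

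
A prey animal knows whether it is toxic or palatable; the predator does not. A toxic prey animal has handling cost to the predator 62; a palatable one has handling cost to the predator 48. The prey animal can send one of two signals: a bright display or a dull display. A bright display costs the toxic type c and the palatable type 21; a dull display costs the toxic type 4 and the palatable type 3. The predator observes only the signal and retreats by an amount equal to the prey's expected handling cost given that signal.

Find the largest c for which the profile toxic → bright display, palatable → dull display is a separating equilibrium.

Under separation: bright display → toxic (pays 62); dull display → palatable (pays 48).
Palatable: 48 − 3 = 45 ≥ 62 − 21 = 41. Holds regardless of c. ✓
Toxic: 62 − c ≥ 48 − 4, so c ≤ 62 − 44 = 18.

18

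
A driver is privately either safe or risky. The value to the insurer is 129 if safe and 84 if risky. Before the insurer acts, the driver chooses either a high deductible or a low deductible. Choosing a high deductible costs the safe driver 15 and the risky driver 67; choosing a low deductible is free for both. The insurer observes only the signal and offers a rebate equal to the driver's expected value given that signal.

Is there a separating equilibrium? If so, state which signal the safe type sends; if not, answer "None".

high deductible

Try safe → high deductible, risky → low deductible:
  If types separate, high deductible earns payment 129 and low deductible earns 84.
  Safe: high deductible gives 129 − 15 = 114; low deductible gives 84 − 0 = 84. No deviation. ✓
  Risky: low deductible gives 84 − 0 = 84; high deductible gives 129 − 67 = 62. No deviation. ✓
Both hold — the safe type sends high deductible.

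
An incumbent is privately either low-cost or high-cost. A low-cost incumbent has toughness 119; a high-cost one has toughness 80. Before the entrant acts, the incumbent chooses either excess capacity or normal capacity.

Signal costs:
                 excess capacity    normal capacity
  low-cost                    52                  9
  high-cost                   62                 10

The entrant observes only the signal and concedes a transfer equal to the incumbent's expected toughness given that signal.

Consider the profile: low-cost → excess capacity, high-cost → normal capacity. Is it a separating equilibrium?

No

If types separate, excess capacity earns payment 119 and normal capacity earns 80.
Low-cost: excess capacity gives 119 − 52 = 67; normal capacity gives 80 − 9 = 71. Would deviate. ✗
High-cost: normal capacity gives 80 − 10 = 70; excess capacity gives 119 − 62 = 57. No deviation. ✓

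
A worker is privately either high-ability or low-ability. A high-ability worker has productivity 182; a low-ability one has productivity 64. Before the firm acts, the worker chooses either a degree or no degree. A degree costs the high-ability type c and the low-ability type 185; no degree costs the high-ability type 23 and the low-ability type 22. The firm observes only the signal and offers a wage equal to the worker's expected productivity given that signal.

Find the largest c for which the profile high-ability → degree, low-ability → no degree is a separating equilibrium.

141

Under separation: degree → high-ability (pays 182); no degree → low-ability (pays 64).
Low-ability: 64 − 22 = 42 ≥ 182 − 185 = -3. Holds regardless of c. ✓
High-ability: 182 − c ≥ 64 − 23, so c ≤ 182 − 41 = 141.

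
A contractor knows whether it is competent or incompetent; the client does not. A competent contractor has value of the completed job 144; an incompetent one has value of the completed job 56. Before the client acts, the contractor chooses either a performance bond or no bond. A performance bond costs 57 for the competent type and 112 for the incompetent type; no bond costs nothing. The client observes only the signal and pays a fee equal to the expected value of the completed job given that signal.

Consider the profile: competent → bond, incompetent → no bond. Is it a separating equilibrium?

Yes

Under separation the client infers type exactly: bond → competent (pays 144), no bond → incompetent (pays 56).
Competent: bond gives 144 − 57 = 87; no bond gives 56 − 0 = 56. No deviation. ✓
Incompetent: no bond gives 56 − 0 = 56; bond gives 144 − 112 = 32. No deviation. ✓
Neither type gains from mimicking the other.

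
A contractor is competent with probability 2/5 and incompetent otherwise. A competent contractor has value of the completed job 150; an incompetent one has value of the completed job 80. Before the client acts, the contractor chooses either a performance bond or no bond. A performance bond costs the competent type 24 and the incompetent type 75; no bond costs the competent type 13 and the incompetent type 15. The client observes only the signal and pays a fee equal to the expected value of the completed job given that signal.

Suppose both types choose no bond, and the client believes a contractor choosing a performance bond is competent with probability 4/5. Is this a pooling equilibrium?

On the equilibrium path (no bond) the client holds the prior 2/5 and pays 2/5·150 + 3/5·80 = 108. Off-path (bond) belief 4/5 gives 4/5·150 + 1/5·80 = 136.
Competent: no bond gives 108 − 13 = 95; bond gives 136 − 24 = 112. Deviates. ✗
Incompetent: no bond gives 108 − 15 = 93; bond gives 136 − 75 = 61. Stays. ✓

No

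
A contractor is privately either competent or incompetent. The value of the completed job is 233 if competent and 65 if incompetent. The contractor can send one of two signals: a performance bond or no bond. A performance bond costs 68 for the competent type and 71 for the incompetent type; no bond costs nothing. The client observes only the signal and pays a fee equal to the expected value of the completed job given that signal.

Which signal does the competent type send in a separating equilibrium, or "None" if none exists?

Try competent → bond, incompetent → no bond:
  If types separate, bond earns payment 233 and no bond earns 65.
  Competent: bond gives 233 − 68 = 165; no bond gives 65 − 0 = 65. No deviation. ✓
  Incompetent: no bond gives 65 − 0 = 65; bond gives 233 − 71 = 162. Would deviate. ✗
Try competent → no bond, incompetent → bond:
  If types separate, no bond earns payment 233 and bond earns 65.
  Competent: no bond gives 233 − 0 = 233; bond gives 65 − 68 = -3. No deviation. ✓
  Incompetent: bond gives 65 − 71 = -6; no bond gives 233 − 0 = 233. Would deviate. ✗
Neither assignment is incentive-compatible.

None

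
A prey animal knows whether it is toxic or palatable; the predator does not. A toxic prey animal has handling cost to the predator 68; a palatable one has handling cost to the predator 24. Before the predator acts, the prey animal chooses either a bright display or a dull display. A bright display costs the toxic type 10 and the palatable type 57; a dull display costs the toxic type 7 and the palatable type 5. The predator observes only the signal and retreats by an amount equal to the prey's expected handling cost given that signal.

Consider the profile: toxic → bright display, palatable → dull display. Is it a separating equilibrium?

Yes

If types separate, bright display earns payment 68 and dull display earns 24.
Toxic: bright display gives 68 − 10 = 58; dull display gives 24 − 7 = 17. No deviation. ✓
Palatable: dull display gives 24 − 5 = 19; bright display gives 68 − 57 = 11. No deviation. ✓
Both incentive constraints hold.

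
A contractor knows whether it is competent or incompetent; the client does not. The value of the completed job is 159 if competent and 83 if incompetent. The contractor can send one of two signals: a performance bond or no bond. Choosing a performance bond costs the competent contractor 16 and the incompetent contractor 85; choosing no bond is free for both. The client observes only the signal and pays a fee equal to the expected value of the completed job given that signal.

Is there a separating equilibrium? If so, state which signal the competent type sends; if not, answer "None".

bond

Try competent → bond, incompetent → no bond:
  If types separate, bond earns payment 159 and no bond earns 83.
  Competent: bond gives 159 − 16 = 143; no bond gives 83 − 0 = 83. No deviation. ✓
  Incompetent: no bond gives 83 − 0 = 83; bond gives 159 − 85 = 74. No deviation. ✓
Both hold — the competent type sends bond.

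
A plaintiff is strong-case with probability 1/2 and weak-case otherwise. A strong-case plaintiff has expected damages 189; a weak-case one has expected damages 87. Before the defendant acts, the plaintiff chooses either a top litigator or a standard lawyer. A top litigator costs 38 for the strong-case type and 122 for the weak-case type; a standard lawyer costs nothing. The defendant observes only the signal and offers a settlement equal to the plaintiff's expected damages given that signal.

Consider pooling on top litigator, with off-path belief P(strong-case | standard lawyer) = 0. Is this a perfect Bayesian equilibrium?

At the pooled signal (top litigator) the defendant holds the prior 1/2 and pays 1/2·189 + 1/2·87 = 138. Off-path (standard lawyer) belief 0 gives 0·189 + 1·87 = 87.
Strong-case: top litigator gives 138 − 38 = 100; standard lawyer gives 87 − 0 = 87. Stays. ✓
Weak-case: top litigator gives 138 − 122 = 16; standard lawyer gives 87 − 0 = 87. Deviates. ✗

No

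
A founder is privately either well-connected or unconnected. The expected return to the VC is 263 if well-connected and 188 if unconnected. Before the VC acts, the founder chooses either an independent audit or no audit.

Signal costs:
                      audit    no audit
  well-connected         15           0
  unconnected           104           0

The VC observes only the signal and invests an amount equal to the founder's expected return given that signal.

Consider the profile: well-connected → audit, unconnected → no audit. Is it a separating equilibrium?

Yes

Under separation the VC infers type exactly: audit → well-connected (pays 263), no audit → unconnected (pays 188).
Well-connected: audit gives 263 − 15 = 248; no audit gives 188 − 0 = 188. No deviation. ✓
Unconnected: no audit gives 188 − 0 = 188; audit gives 263 − 104 = 159. No deviation. ✓
Both incentive constraints hold.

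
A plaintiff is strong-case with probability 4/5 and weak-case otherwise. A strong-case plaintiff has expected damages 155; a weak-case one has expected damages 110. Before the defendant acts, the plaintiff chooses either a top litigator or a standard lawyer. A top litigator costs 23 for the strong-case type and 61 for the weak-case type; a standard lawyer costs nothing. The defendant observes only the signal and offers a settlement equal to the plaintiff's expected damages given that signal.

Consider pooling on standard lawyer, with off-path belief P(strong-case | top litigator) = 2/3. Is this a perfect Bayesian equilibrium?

At the pooled signal (standard lawyer) the defendant holds the prior 4/5 and pays 4/5·155 + 1/5·110 = 146. Off-path (top litigator) belief 2/3 gives 2/3·155 + 1/3·110 = 140.
Strong-case: standard lawyer gives 146 − 0 = 146; top litigator gives 140 − 23 = 117. Stays. ✓
Weak-case: standard lawyer gives 146 − 0 = 146; top litigator gives 140 − 61 = 79. Stays. ✓

Yes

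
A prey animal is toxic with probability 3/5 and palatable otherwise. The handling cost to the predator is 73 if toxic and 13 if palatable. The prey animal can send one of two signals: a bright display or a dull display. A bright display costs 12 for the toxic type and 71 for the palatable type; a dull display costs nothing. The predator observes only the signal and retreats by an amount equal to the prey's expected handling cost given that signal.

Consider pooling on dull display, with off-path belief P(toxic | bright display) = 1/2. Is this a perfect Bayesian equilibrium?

At the pooled signal (dull display) the predator holds the prior 3/5 and pays 3/5·73 + 2/5·13 = 49. Off-path (bright display) belief 1/2 gives 1/2·73 + 1/2·13 = 43.
Toxic: dull display gives 49 − 0 = 49; bright display gives 43 − 12 = 31. Stays. ✓
Palatable: dull display gives 49 − 0 = 49; bright display gives 43 − 71 = -28. Stays. ✓

Yes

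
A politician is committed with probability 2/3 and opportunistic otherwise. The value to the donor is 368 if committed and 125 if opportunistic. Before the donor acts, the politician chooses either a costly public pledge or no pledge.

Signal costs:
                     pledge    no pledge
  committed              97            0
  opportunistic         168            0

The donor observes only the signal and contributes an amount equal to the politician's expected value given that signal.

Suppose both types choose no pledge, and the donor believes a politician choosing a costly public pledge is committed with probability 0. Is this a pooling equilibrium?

At the pooled signal (no pledge) the donor holds the prior 2/3 and pays 2/3·368 + 1/3·125 = 287. Off-path (pledge) belief 0 gives 0·368 + 1·125 = 125.
Committed: no pledge gives 287 − 0 = 287; pledge gives 125 − 97 = 28. Stays. ✓
Opportunistic: no pledge gives 287 − 0 = 287; pledge gives 125 − 168 = -43. Stays. ✓

Yes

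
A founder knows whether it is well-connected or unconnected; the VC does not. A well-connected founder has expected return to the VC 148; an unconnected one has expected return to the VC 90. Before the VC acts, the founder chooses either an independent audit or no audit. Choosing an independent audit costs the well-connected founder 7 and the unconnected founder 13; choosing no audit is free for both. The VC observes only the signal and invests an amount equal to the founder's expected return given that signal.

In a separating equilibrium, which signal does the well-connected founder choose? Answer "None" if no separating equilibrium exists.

Try well-connected → audit, unconnected → no audit:
  If types separate, audit earns payment 148 and no audit earns 90.
  Well-connected: audit gives 148 − 7 = 141; no audit gives 90 − 0 = 90. No deviation. ✓
  Unconnected: no audit gives 90 − 0 = 90; audit gives 148 − 13 = 135. Would deviate. ✗
Try well-connected → no audit, unconnected → audit:
  If types separate, no audit earns payment 148 and audit earns 90.
  Well-connected: no audit gives 148 − 0 = 148; audit gives 90 − 7 = 83. No deviation. ✓
  Unconnected: audit gives 90 − 13 = 77; no audit gives 148 − 0 = 148. Would deviate. ✗
Neither assignment is incentive-compatible.

None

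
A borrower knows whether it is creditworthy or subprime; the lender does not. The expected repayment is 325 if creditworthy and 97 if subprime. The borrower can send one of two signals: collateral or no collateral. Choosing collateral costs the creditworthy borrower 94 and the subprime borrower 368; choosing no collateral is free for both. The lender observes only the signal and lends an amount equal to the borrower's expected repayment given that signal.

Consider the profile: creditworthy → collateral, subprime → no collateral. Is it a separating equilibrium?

Yes

If types separate, collateral earns payment 325 and no collateral earns 97.
Creditworthy: collateral gives 325 − 94 = 231; no collateral gives 97 − 0 = 97. No deviation. ✓
Subprime: no collateral gives 97 − 0 = 97; collateral gives 325 − 368 = -43. No deviation. ✓
Neither type gains from mimicking the other.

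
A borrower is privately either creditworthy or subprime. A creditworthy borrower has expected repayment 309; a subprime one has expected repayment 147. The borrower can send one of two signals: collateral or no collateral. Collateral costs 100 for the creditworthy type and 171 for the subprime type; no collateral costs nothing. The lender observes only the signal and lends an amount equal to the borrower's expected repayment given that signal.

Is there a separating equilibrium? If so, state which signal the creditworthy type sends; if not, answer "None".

collateral

Try creditworthy → collateral, subprime → no collateral:
  Under separation the lender infers type exactly: collateral → creditworthy (pays 309), no collateral → subprime (pays 147).
  Creditworthy: collateral gives 309 − 100 = 209; no collateral gives 147 − 0 = 147. No deviation. ✓
  Subprime: no collateral gives 147 − 0 = 147; collateral gives 309 − 171 = 138. No deviation. ✓
Both hold — the creditworthy type sends collateral.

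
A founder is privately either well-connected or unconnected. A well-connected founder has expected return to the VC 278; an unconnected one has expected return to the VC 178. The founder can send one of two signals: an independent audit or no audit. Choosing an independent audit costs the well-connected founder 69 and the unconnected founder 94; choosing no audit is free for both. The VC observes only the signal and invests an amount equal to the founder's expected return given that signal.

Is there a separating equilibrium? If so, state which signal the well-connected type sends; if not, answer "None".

Try well-connected → audit, unconnected → no audit:
  If types separate, audit earns payment 278 and no audit earns 178.
  Well-connected: audit gives 278 − 69 = 209; no audit gives 178 − 0 = 178. No deviation. ✓
  Unconnected: no audit gives 178 − 0 = 178; audit gives 278 − 94 = 184. Would deviate. ✗
Try well-connected → no audit, unconnected → audit:
  If types separate, no audit earns payment 278 and audit earns 178.
  Well-connected: no audit gives 278 − 0 = 278; audit gives 178 − 69 = 109. No deviation. ✓
  Unconnected: audit gives 178 − 94 = 84; no audit gives 278 − 0 = 278. Would deviate. ✗
Neither assignment is incentive-compatible.

None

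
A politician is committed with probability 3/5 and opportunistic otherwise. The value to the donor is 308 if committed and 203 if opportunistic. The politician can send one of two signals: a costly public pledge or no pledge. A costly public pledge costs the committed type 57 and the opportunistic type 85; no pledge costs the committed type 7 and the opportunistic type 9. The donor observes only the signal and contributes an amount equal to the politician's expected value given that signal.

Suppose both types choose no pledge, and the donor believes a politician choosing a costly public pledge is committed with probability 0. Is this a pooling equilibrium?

Yes

At the pooled signal (no pledge) the donor holds the prior 3/5 and pays 3/5·308 + 2/5·203 = 266. Off-path (pledge) belief 0 gives 0·308 + 1·203 = 203.
Committed: no pledge gives 266 − 7 = 259; pledge gives 203 − 57 = 146. Stays. ✓
Opportunistic: no pledge gives 266 − 9 = 257; pledge gives 203 − 85 = 118. Stays. ✓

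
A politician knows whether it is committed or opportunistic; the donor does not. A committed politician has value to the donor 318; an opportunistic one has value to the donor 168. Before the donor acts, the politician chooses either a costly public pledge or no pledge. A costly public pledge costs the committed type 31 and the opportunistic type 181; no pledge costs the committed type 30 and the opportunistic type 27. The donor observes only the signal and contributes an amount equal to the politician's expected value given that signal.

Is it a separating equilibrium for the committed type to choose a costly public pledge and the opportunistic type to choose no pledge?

Under separation the donor infers type exactly: pledge → committed (pays 318), no pledge → opportunistic (pays 168).
Committed: pledge gives 318 − 31 = 287; no pledge gives 168 − 30 = 138. No deviation. ✓
Opportunistic: no pledge gives 168 − 27 = 141; pledge gives 318 − 181 = 137. No deviation. ✓
Both incentive constraints hold.

Yes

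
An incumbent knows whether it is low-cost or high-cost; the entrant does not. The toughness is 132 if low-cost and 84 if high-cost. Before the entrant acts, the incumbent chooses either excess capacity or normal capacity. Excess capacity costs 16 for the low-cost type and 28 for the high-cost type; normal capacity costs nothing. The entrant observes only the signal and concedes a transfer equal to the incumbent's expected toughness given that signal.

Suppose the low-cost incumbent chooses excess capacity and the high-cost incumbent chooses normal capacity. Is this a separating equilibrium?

No

If types separate, excess capacity earns payment 132 and normal capacity earns 84.
Low-cost: excess capacity gives 132 − 16 = 116; normal capacity gives 84 − 0 = 84. No deviation. ✓
High-cost: normal capacity gives 84 − 0 = 84; excess capacity gives 132 − 28 = 104. Would deviate. ✗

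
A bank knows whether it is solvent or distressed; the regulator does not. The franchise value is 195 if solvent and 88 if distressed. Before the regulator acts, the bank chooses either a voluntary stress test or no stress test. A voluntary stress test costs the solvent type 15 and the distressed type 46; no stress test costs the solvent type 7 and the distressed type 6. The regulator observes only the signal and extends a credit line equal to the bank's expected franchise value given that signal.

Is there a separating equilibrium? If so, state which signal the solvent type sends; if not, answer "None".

Try solvent → stress test, distressed → no stress test:
  Under separation the regulator infers type exactly: stress test → solvent (pays 195), no stress test → distressed (pays 88).
  Solvent: stress test gives 195 − 15 = 180; no stress test gives 88 − 7 = 81. No deviation. ✓
  Distressed: no stress test gives 88 − 6 = 82; stress test gives 195 − 46 = 149. Would deviate. ✗
Try solvent → no stress test, distressed → stress test:
  Under separation the regulator infers type exactly: no stress test → solvent (pays 195), stress test → distressed (pays 88).
  Solvent: no stress test gives 195 − 7 = 188; stress test gives 88 − 15 = 73. No deviation. ✓
  Distressed: stress test gives 88 − 46 = 42; no stress test gives 195 − 6 = 189. Would deviate. ✗
Neither assignment is incentive-compatible.

None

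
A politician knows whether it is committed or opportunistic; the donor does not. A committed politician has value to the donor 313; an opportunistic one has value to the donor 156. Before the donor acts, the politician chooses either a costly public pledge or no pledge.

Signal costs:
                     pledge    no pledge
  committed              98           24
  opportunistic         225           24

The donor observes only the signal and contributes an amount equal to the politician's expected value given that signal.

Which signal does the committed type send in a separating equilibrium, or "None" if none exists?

Try committed → pledge, opportunistic → no pledge:
  If types separate, pledge earns payment 313 and no pledge earns 156.
  Committed: pledge gives 313 − 98 = 215; no pledge gives 156 − 24 = 132. No deviation. ✓
  Opportunistic: no pledge gives 156 − 24 = 132; pledge gives 313 − 225 = 88. No deviation. ✓
Both hold — the committed type sends pledge.

pledge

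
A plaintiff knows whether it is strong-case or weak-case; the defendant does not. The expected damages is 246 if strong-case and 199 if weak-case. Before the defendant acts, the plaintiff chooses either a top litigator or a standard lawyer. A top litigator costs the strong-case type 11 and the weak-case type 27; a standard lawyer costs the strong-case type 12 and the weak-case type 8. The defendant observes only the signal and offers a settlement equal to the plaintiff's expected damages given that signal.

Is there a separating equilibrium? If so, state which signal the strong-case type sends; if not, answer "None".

None

Try strong-case → top litigator, weak-case → standard lawyer:
  Under separation the defendant infers type exactly: top litigator → strong-case (pays 246), standard lawyer → weak-case (pays 199).
  Strong-case: top litigator gives 246 − 11 = 235; standard lawyer gives 199 − 12 = 187. No deviation. ✓
  Weak-case: standard lawyer gives 199 − 8 = 191; top litigator gives 246 − 27 = 219. Would deviate. ✗
Try strong-case → standard lawyer, weak-case → top litigator:
  Under separation the defendant infers type exactly: standard lawyer → strong-case (pays 246), top litigator → weak-case (pays 199).
  Strong-case: standard lawyer gives 246 − 12 = 234; top litigator gives 199 − 11 = 188. No deviation. ✓
  Weak-case: top litigator gives 199 − 27 = 172; standard lawyer gives 246 − 8 = 238. Would deviate. ✗
Neither assignment is incentive-compatible.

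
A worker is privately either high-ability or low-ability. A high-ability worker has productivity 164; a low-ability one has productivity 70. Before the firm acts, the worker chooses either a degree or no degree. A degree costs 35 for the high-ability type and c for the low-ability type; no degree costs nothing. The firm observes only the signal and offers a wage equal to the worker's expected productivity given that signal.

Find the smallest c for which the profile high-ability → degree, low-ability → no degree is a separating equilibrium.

94

Under separation: degree → high-ability (pays 164); no degree → low-ability (pays 70).
High-ability: 164 − 35 = 129 ≥ 70 − 0 = 70. Holds regardless of c. ✓
Low-ability: 70 − 0 ≥ 164 − c, so c ≥ 164 − 70 = 94.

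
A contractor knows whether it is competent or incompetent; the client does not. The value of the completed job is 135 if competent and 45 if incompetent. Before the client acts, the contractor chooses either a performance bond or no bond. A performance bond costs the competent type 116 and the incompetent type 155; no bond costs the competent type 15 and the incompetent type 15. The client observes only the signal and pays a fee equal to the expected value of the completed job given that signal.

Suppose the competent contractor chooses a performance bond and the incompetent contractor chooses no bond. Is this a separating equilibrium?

No

Under separation the client infers type exactly: bond → competent (pays 135), no bond → incompetent (pays 45).
Competent: bond gives 135 − 116 = 19; no bond gives 45 − 15 = 30. Would deviate. ✗
Incompetent: no bond gives 45 − 15 = 30; bond gives 135 − 155 = -20. No deviation. ✓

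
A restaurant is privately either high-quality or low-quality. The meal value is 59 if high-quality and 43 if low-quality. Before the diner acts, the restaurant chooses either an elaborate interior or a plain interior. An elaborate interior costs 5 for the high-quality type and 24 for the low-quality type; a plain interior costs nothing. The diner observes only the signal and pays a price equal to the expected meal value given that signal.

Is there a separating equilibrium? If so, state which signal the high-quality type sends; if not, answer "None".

Try high-quality → elaborate interior, low-quality → plain interior:
  If types separate, elaborate interior earns payment 59 and plain interior earns 43.
  High-quality: elaborate interior gives 59 − 5 = 54; plain interior gives 43 − 0 = 43. No deviation. ✓
  Low-quality: plain interior gives 43 − 0 = 43; elaborate interior gives 59 − 24 = 35. No deviation. ✓
Both hold — the high-quality type sends elaborate interior.

elaborate interior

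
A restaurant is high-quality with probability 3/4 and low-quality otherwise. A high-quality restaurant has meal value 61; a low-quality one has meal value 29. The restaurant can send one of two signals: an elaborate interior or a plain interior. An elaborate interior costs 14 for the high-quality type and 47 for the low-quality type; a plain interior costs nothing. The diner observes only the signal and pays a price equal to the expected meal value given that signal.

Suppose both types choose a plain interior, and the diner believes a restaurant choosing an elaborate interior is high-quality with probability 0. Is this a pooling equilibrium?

Yes

At the pooled signal (plain interior) the diner holds the prior 3/4 and pays 3/4·61 + 1/4·29 = 53. Off-path (elaborate interior) belief 0 gives 0·61 + 1·29 = 29.
High-quality: plain interior gives 53 − 0 = 53; elaborate interior gives 29 − 14 = 15. Stays. ✓
Low-quality: plain interior gives 53 − 0 = 53; elaborate interior gives 29 − 47 = -18. Stays. ✓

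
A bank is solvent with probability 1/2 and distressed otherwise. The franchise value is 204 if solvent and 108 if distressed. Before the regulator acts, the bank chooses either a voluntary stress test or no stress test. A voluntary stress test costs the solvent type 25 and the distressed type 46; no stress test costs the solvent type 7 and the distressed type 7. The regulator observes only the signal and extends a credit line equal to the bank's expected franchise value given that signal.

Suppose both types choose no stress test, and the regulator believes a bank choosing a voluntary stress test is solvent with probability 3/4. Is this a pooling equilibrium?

No

At the pooled signal (no stress test) the regulator holds the prior 1/2 and pays 1/2·204 + 1/2·108 = 156. Off-path (stress test) belief 3/4 gives 3/4·204 + 1/4·108 = 180.
Solvent: no stress test gives 156 − 7 = 149; stress test gives 180 − 25 = 155. Deviates. ✗
Distressed: no stress test gives 156 − 7 = 149; stress test gives 180 − 46 = 134. Stays. ✓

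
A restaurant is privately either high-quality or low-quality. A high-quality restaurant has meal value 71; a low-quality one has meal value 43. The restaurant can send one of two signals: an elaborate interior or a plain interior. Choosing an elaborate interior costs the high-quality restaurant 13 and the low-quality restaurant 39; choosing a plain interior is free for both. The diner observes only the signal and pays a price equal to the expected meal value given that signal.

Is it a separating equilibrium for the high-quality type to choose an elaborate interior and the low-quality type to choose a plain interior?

If types separate, elaborate interior earns payment 71 and plain interior earns 43.
High-quality: elaborate interior gives 71 − 13 = 58; plain interior gives 43 − 0 = 43. No deviation. ✓
Low-quality: plain interior gives 43 − 0 = 43; elaborate interior gives 71 − 39 = 32. No deviation. ✓
Neither type gains from mimicking the other.

Yes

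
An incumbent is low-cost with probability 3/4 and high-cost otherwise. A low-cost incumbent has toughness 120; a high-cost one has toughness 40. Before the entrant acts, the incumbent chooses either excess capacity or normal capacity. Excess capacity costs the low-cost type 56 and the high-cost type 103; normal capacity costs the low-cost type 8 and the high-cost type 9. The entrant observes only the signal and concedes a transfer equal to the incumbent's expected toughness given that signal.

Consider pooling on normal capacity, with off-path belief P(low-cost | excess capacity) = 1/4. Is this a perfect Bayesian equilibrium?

At the pooled signal (normal capacity) the entrant holds the prior 3/4 and pays 3/4·120 + 1/4·40 = 100. Off-path (excess capacity) belief 1/4 gives 1/4·120 + 3/4·40 = 60.
Low-cost: normal capacity gives 100 − 8 = 92; excess capacity gives 60 − 56 = 4. Stays. ✓
High-cost: normal capacity gives 100 − 9 = 91; excess capacity gives 60 − 103 = -43. Stays. ✓

Yes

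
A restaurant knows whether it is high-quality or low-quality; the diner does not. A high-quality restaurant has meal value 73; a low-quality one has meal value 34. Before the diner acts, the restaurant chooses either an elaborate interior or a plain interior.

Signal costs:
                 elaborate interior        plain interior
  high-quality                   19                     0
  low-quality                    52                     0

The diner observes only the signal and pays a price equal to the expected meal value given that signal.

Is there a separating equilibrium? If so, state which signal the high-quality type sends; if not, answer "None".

Try high-quality → elaborate interior, low-quality → plain interior:
  If types separate, elaborate interior earns payment 73 and plain interior earns 34.
  High-quality: elaborate interior gives 73 − 19 = 54; plain interior gives 34 − 0 = 34. No deviation. ✓
  Low-quality: plain interior gives 34 − 0 = 34; elaborate interior gives 73 − 52 = 21. No deviation. ✓
Both hold — the high-quality type sends elaborate interior.

elaborate interior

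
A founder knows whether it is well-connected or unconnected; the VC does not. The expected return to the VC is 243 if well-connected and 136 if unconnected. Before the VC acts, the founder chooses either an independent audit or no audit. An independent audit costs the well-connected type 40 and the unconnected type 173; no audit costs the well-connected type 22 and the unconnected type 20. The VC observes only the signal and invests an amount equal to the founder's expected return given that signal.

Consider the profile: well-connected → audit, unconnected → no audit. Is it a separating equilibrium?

If types separate, audit earns payment 243 and no audit earns 136.
Well-connected: audit gives 243 − 40 = 203; no audit gives 136 − 22 = 114. No deviation. ✓
Unconnected: no audit gives 136 − 20 = 116; audit gives 243 − 173 = 70. No deviation. ✓
Both incentive constraints hold.

Yes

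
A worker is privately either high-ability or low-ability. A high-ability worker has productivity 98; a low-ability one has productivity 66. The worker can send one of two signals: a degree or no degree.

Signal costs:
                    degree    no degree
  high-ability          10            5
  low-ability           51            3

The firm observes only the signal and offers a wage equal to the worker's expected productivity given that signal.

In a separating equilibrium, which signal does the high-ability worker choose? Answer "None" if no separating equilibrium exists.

degree

Try high-ability → degree, low-ability → no degree:
  Under separation the firm infers type exactly: degree → high-ability (pays 98), no degree → low-ability (pays 66).
  High-ability: degree gives 98 − 10 = 88; no degree gives 66 − 5 = 61. No deviation. ✓
  Low-ability: no degree gives 66 − 3 = 63; degree gives 98 − 51 = 47. No deviation. ✓
Both hold — the high-ability type sends degree.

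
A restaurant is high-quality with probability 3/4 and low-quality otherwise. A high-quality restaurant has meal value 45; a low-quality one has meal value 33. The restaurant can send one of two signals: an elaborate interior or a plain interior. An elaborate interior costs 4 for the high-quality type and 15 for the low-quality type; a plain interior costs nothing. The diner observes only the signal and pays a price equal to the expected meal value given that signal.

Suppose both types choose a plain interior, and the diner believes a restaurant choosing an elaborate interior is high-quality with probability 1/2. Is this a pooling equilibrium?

Yes

At the pooled signal (plain interior) the diner holds the prior 3/4 and pays 3/4·45 + 1/4·33 = 42. Off-path (elaborate interior) belief 1/2 gives 1/2·45 + 1/2·33 = 39.
High-quality: plain interior gives 42 − 0 = 42; elaborate interior gives 39 − 4 = 35. Stays. ✓
Low-quality: plain interior gives 42 − 0 = 42; elaborate interior gives 39 − 15 = 24. Stays. ✓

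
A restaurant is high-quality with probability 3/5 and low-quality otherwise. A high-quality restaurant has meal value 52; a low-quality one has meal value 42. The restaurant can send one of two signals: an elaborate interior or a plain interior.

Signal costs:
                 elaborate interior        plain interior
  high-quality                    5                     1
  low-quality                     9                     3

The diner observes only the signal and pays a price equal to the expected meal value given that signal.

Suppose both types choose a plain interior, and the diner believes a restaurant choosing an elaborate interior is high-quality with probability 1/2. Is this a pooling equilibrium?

At the pooled signal (plain interior) the diner holds the prior 3/5 and pays 3/5·52 + 2/5·42 = 48. Off-path (elaborate interior) belief 1/2 gives 1/2·52 + 1/2·42 = 47.
High-quality: plain interior gives 48 − 1 = 47; elaborate interior gives 47 − 5 = 42. Stays. ✓
Low-quality: plain interior gives 48 − 3 = 45; elaborate interior gives 47 − 9 = 38. Stays. ✓

Yes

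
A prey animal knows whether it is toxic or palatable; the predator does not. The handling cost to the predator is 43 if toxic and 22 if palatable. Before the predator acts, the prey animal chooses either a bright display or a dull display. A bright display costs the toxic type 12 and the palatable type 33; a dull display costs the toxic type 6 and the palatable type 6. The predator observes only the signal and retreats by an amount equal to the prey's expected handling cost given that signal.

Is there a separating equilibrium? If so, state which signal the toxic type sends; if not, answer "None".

Try toxic → bright display, palatable → dull display:
  Under separation the predator infers type exactly: bright display → toxic (pays 43), dull display → palatable (pays 22).
  Toxic: bright display gives 43 − 12 = 31; dull display gives 22 − 6 = 16. No deviation. ✓
  Palatable: dull display gives 22 − 6 = 16; bright display gives 43 − 33 = 10. No deviation. ✓
Both hold — the toxic type sends bright display.

bright display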